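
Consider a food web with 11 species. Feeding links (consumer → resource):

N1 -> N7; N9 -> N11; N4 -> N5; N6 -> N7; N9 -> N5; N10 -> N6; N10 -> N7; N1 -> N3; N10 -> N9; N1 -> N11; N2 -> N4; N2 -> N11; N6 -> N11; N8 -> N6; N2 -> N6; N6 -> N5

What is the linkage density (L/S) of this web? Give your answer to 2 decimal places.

L/S = 1.45

There are L = 16 links among S = 11 species.
L/S = 16/11 = 1.4545 ≈ 1.45.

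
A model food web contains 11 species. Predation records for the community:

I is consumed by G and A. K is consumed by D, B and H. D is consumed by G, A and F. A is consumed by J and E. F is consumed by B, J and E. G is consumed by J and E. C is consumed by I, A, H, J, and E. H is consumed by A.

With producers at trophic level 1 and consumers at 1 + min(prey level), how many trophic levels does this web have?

Producers (level 1): K, C.
Following each consumer down to its lowest-level prey: C → I → G (levels 1 through 3).
All prey of G (I 2, D 2) are at level 2 or above, so G is at level 1 + 2 = 3.
Every consumer has at least one prey at level 2 or below, so none exceeds level 3.

3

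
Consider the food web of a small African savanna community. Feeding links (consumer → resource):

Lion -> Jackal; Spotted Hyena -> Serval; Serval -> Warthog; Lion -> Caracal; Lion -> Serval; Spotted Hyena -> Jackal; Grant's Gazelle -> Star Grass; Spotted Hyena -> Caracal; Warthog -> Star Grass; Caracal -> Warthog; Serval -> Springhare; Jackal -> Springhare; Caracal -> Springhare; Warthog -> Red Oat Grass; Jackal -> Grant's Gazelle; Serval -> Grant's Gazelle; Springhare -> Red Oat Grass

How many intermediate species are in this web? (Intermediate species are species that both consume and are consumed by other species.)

6

Intermediate species (has both prey and predators): Warthog, Grant's Gazelle, Springhare, Caracal, Serval, Jackal.
Count: 6.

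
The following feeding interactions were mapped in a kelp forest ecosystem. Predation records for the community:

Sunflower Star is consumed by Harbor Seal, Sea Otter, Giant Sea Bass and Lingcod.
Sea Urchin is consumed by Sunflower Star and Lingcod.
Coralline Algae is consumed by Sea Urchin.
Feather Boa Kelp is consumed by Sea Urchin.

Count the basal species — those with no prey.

Basal species (no prey listed): Feather Boa Kelp, Coralline Algae.
Count: 2.

2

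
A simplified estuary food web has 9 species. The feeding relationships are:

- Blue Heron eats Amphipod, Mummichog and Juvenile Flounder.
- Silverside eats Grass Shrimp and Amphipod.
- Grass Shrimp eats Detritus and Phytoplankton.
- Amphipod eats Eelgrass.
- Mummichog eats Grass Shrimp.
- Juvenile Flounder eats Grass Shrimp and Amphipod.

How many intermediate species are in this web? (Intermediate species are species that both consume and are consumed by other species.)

4

Intermediate species (has both prey and predators): Amphipod, Grass Shrimp, Juvenile Flounder, Mummichog.
Count: 4.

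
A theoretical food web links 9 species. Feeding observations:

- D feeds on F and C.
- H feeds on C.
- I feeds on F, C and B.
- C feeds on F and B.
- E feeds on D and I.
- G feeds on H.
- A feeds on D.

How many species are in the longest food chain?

One longest chain: F → C → H → G.
It has 4 species and 3 links.

4 species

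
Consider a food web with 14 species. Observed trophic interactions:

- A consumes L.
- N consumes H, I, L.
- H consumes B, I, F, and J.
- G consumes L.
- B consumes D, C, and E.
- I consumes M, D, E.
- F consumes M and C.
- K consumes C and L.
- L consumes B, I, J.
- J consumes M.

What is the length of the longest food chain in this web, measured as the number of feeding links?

One longest chain: E → B → H → N.
It has 4 species and 3 links.

3 links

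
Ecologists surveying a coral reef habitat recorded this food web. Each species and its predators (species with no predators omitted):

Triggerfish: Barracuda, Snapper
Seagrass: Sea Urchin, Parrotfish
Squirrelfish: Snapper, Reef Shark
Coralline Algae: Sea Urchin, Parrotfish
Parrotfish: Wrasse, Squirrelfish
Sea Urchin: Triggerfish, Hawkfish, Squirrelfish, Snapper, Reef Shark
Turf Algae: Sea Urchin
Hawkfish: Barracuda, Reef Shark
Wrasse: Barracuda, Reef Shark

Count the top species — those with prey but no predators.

3

Top species (has prey, but nothing eats it): Barracuda, Snapper, Reef Shark.
Count: 3.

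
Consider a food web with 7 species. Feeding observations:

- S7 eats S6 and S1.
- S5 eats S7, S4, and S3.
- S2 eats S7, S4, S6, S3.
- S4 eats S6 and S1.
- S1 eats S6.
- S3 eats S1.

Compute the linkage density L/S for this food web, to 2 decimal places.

L/S = 1.86

There are L = 13 links among S = 7 species.
L/S = 13/7 = 1.8571 ≈ 1.86.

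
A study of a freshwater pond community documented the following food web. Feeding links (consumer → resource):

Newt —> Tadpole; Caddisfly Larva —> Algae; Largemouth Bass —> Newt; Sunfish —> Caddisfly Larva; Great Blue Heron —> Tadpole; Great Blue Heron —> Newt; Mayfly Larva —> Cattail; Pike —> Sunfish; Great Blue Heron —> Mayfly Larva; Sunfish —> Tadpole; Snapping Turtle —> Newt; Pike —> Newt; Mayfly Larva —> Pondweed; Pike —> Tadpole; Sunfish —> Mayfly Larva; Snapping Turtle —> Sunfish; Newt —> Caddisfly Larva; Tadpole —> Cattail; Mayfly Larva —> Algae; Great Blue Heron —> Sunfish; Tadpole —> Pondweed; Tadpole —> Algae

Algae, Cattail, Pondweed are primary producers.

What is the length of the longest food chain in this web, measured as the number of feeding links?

One longest chain: Algae → Tadpole → Sunfish → Snapping Turtle.
It has 4 species and 3 links.

3 links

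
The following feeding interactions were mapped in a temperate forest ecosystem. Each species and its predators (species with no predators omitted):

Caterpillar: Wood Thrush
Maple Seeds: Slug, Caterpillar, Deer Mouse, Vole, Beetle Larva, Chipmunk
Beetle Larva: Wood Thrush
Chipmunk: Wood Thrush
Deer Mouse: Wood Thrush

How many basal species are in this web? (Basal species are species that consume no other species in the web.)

Basal species (no prey listed): Maple Seeds.
Count: 1.

1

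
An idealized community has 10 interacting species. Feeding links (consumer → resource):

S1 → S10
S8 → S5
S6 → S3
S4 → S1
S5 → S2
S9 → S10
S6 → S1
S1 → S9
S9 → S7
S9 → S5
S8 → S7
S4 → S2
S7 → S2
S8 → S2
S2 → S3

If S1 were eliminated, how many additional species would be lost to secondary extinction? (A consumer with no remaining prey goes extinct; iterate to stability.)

0

Remove S1.
Every predator of it retains at least one other prey: S6 still has S3; S4 still has S2.
No consumer loses all prey, so no secondary extinctions occur.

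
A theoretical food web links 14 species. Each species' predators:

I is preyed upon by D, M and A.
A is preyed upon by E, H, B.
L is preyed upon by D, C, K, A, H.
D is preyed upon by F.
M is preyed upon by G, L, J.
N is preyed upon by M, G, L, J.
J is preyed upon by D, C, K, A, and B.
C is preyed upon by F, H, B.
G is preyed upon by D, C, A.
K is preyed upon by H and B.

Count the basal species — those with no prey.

2

Basal species (no prey listed): I, N.
Count: 2.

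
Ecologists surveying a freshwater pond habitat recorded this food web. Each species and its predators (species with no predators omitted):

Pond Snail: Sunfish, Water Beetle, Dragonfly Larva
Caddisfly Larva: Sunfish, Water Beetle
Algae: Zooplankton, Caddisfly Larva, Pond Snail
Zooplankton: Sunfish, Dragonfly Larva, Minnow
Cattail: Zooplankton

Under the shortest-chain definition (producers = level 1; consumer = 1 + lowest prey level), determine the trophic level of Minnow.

Cattail is a producer → level 1.
Zooplankton eats Cattail → level 2.
Minnow eats Zooplankton → level 3.
No prey of Minnow is below level 2, so 3 is the minimum.

Trophic level 3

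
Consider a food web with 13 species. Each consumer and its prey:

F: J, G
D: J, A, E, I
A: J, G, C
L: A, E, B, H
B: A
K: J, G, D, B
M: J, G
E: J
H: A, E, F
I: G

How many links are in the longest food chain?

One longest chain: J → A → D → K.
It has 4 species and 3 links.

3 links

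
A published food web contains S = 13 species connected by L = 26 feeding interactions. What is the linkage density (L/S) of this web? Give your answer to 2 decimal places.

L/S = 2.00

There are L = 26 links among S = 13 species.
L/S = 26/13 = 2.0000 ≈ 2.00.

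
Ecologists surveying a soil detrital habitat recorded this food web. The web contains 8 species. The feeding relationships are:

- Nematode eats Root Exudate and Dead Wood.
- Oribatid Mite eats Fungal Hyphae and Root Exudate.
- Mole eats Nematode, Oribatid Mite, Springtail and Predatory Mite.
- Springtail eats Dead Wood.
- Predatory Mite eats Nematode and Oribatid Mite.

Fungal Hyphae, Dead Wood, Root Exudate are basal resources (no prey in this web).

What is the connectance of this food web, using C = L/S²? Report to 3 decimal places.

C = 0.172

The web has S = 8 species and L = 11 feeding links.
C = L / S² = 11 / 64 = 0.1719 ≈ 0.172.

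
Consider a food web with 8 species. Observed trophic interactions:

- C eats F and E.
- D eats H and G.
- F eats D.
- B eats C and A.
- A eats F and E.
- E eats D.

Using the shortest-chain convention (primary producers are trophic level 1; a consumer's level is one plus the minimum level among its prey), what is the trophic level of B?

Trophic level 5

H is a producer → level 1.
D eats H → level 2.
F eats D → level 3.
A eats F → level 4.
B eats A → level 5.
No prey of B is below level 4, so 5 is the minimum.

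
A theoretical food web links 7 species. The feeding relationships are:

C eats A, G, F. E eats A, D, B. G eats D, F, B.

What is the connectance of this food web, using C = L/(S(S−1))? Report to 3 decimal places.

The web has S = 7 species and L = 9 feeding links.
C = L / (S(S−1)) = 9 / 42 = 0.2143 ≈ 0.214.

C = 0.214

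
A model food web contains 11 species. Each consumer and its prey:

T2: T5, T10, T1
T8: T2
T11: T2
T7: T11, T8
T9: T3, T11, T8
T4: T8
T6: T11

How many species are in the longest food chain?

One longest chain: T5 → T2 → T11 → T7.
It has 4 species and 3 links.

4 species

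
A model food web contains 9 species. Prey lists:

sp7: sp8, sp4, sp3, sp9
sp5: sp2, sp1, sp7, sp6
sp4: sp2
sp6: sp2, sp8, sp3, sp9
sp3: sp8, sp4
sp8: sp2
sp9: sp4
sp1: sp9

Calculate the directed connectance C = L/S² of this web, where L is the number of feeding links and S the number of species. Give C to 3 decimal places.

The web has S = 9 species and L = 18 feeding links.
C = L / S² = 18 / 81 = 0.2222 ≈ 0.222.

C = 0.222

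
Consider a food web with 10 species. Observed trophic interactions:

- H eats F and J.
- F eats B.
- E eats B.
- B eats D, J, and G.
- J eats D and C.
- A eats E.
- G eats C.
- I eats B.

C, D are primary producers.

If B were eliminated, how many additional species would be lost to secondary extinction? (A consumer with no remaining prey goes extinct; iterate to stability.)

Remove B.
Round 1: I (all prey gone), E (all prey gone), F (all prey gone) → extinct.
Round 2: A (all prey gone) → extinct.
No further losses. Total secondary extinctions: 4.

4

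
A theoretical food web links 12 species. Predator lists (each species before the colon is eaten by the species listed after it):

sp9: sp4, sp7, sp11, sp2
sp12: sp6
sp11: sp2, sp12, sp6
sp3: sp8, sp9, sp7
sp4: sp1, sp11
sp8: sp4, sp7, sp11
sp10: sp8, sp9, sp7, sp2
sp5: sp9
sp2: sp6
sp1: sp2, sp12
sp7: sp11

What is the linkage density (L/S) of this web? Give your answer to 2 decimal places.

L/S = 2.08

There are L = 25 links among S = 12 species.
L/S = 25/12 = 2.0833 ≈ 2.08.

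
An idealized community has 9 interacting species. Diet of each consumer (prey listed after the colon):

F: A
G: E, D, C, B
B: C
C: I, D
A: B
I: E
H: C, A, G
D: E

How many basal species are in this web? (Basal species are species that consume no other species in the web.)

Basal species (no prey listed): E.
Count: 1.

1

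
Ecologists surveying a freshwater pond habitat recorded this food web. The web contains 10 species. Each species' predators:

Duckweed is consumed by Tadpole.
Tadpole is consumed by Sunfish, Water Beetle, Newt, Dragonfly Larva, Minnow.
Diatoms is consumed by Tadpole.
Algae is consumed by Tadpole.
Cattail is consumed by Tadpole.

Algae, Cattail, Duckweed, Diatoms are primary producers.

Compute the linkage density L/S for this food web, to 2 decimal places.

L/S = 0.90

There are L = 9 links among S = 10 species.
L/S = 9/10 = 0.9000 ≈ 0.90.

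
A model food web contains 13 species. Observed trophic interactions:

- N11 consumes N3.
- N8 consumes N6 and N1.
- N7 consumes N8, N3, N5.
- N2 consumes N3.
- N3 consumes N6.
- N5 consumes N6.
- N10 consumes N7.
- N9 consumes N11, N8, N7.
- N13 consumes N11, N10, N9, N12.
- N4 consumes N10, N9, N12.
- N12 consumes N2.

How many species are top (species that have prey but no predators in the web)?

2

Top species (has prey, but nothing eats it): N13, N4.
Count: 2.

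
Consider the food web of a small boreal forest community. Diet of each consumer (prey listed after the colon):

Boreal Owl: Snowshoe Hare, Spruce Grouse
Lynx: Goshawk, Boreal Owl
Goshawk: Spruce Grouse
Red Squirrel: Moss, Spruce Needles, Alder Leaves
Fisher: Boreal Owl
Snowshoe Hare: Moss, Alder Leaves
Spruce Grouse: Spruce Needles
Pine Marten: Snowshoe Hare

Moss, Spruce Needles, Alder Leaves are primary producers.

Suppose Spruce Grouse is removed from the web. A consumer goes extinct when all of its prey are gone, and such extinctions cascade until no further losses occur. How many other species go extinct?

1

Remove Spruce Grouse.
Round 1: Goshawk (all prey gone) → extinct.
No further losses. Total secondary extinctions: 1.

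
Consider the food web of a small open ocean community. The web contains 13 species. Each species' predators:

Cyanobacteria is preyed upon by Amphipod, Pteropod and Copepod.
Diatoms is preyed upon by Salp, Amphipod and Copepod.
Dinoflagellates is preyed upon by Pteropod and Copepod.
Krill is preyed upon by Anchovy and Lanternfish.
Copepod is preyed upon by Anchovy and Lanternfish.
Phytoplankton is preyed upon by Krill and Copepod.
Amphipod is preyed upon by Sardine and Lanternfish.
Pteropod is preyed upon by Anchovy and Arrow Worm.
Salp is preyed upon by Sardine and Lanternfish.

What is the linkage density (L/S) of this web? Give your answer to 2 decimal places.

There are L = 20 links among S = 13 species.
L/S = 20/13 = 1.5385 ≈ 1.54.

L/S = 1.54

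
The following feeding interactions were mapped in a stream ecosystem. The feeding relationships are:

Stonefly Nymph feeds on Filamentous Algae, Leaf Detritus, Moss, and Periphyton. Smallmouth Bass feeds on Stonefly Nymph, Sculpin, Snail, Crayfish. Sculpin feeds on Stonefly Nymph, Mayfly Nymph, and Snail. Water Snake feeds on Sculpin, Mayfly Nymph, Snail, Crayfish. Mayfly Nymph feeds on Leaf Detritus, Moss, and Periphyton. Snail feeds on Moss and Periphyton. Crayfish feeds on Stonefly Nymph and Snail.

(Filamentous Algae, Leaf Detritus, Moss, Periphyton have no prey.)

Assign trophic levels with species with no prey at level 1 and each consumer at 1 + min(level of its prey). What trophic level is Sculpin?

Trophic level 3

Filamentous Algae has no prey (basal) → level 1.
Stonefly Nymph eats Filamentous Algae → level 2.
Sculpin eats Stonefly Nymph → level 3.
No prey of Sculpin is below level 2, so 3 is the minimum.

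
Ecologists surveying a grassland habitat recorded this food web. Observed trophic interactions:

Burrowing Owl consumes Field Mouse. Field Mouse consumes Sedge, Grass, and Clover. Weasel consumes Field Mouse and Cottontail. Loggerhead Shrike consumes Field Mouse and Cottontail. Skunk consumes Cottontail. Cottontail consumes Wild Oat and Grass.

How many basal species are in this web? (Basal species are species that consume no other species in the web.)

Basal species (no prey listed): Sedge, Wild Oat, Grass, Clover.
Count: 4.

4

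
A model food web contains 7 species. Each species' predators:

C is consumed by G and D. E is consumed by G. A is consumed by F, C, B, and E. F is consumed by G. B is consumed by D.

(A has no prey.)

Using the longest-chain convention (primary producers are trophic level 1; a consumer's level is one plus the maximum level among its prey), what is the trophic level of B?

A is a producer → level 1.
B eats A → level 2.

Trophic level 2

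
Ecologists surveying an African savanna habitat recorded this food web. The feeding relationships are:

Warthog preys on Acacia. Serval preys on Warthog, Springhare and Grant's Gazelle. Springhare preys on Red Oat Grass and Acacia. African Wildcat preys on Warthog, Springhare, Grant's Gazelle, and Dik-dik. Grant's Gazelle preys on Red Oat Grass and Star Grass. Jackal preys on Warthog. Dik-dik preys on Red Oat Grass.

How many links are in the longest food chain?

One longest chain: Acacia → Warthog → Jackal.
It has 3 species and 2 links.

2 links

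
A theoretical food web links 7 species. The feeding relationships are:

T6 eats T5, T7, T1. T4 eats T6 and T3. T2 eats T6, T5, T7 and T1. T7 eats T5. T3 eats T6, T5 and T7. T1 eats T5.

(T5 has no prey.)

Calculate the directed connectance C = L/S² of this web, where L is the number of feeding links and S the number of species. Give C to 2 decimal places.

The web has S = 7 species and L = 14 feeding links.
C = L / S² = 14 / 49 = 0.2857 ≈ 0.29.

C = 0.29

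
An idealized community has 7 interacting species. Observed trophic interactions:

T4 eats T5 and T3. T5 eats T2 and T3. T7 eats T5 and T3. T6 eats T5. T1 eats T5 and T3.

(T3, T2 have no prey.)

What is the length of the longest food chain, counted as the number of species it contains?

3 species

One longest chain: T3 → T5 → T6.
It has 3 species and 2 links.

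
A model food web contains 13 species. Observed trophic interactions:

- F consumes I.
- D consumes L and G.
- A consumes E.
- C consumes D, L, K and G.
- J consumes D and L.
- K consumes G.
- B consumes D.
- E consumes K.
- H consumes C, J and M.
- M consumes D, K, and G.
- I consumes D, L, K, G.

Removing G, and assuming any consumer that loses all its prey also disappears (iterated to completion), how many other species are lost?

3

Remove G.
Round 1: K (all prey gone) → extinct.
Round 2: E (all prey gone) → extinct.
Round 3: A (all prey gone) → extinct.
No further losses. Total secondary extinctions: 3.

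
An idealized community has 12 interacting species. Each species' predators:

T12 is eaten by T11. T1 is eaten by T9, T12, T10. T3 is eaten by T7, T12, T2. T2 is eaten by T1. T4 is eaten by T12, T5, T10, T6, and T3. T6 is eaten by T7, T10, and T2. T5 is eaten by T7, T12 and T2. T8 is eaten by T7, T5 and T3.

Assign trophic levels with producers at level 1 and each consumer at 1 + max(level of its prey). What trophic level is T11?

Trophic level 6

T8 is a producer → level 1.
T3 eats T8 (level 1); other prey at levels: T4 1 → level 2.
T2 eats T3 (level 2); other prey at levels: T6 2, T5 2 → level 3.
T1 eats T2 → level 4.
T12 eats T1 (level 4); other prey at levels: T4 1, T3 2, T5 2 → level 5.
T11 eats T12 → level 6.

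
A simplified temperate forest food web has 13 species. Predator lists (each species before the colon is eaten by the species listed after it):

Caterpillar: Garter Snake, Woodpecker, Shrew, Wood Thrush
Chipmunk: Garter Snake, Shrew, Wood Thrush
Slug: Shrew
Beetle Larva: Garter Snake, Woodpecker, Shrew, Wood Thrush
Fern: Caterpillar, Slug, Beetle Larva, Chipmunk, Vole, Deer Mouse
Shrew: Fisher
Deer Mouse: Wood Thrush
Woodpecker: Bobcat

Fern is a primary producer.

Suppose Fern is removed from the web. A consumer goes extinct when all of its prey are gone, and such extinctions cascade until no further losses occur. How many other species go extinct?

Remove Fern.
Round 1: Caterpillar (all prey gone), Slug (all prey gone), Beetle Larva (all prey gone), Chipmunk (all prey gone), Vole (all prey gone), Deer Mouse (all prey gone) → extinct.
Round 2: Garter Snake (all prey gone), Woodpecker (all prey gone), Shrew (all prey gone), Wood Thrush (all prey gone) → extinct.
Round 3: Fisher (all prey gone), Bobcat (all prey gone) → extinct.
No further losses. Total secondary extinctions: 12.

12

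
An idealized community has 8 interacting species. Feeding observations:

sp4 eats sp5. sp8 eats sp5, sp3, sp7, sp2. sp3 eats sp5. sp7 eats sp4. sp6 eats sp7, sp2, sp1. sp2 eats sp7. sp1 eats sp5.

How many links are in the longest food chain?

One longest chain: sp5 → sp4 → sp7 → sp2 → sp8.
It has 5 species and 4 links.

4 links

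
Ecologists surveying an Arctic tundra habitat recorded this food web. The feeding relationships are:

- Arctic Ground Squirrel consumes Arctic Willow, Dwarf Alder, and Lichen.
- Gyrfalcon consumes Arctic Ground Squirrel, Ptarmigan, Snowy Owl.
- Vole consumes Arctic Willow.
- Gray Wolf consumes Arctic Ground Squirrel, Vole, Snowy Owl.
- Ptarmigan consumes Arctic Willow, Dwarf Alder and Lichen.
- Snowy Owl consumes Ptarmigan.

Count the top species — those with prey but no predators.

2

Top species (has prey, but nothing eats it): Gyrfalcon, Gray Wolf.
Count: 2.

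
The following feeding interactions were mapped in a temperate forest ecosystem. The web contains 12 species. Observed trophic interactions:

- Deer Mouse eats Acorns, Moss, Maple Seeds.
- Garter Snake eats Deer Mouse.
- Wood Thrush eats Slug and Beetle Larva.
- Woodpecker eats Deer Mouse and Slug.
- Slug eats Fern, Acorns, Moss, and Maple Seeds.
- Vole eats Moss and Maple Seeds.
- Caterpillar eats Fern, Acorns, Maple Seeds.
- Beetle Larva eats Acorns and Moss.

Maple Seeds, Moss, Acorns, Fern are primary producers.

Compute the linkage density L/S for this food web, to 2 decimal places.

L/S = 1.58

There are L = 19 links among S = 12 species.
L/S = 19/12 = 1.5833 ≈ 1.58.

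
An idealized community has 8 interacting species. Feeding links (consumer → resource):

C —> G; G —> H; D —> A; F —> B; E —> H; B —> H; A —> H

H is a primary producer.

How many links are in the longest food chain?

One longest chain: H → B → F.
It has 3 species and 2 links.

2 links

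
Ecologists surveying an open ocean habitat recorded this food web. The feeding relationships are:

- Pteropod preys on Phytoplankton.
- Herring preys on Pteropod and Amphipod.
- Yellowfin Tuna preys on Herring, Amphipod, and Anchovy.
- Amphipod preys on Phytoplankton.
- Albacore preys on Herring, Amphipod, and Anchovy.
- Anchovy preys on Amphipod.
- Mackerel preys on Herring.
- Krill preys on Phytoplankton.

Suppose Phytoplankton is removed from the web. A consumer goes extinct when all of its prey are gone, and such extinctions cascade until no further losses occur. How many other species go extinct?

8

Remove Phytoplankton.
Round 1: Pteropod (all prey gone), Krill (all prey gone), Amphipod (all prey gone) → extinct.
Round 2: Anchovy (all prey gone), Herring (all prey gone) → extinct.
Round 3: Albacore (all prey gone), Yellowfin Tuna (all prey gone), Mackerel (all prey gone) → extinct.
No further losses. Total secondary extinctions: 8.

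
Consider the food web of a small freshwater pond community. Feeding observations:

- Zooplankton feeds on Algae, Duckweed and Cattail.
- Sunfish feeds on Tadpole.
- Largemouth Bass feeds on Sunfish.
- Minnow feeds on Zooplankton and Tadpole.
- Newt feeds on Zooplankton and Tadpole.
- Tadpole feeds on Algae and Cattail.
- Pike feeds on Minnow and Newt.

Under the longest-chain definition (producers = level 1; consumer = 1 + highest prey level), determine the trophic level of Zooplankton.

Trophic level 2

Algae is a producer → level 1.
Zooplankton eats Algae (level 1); other prey at levels: Duckweed 1, Cattail 1 → level 2.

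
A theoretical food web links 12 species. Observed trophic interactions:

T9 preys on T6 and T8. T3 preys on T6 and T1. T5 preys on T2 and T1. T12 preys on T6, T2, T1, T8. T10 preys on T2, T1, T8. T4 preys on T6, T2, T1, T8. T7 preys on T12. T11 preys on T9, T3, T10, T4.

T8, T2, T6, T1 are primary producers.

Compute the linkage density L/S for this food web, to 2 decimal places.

There are L = 22 links among S = 12 species.
L/S = 22/12 = 1.8333 ≈ 1.83.

L/S = 1.83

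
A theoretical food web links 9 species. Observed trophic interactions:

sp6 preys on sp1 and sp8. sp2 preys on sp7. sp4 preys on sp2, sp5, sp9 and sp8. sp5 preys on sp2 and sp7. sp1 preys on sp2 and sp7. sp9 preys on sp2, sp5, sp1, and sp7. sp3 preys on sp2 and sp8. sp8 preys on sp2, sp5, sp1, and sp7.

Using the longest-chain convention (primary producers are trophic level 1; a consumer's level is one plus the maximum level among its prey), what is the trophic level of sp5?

sp7 is a producer → level 1.
sp2 eats sp7 → level 2.
sp5 eats sp2 (level 2); other prey at levels: sp7 1 → level 3.

Trophic level 3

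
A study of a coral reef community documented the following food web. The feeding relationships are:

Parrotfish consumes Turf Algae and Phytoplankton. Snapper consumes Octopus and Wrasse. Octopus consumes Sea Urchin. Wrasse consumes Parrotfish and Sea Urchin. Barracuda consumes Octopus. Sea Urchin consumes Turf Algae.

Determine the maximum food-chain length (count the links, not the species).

3 links

One longest chain: Turf Algae → Sea Urchin → Wrasse → Snapper.
It has 4 species and 3 links.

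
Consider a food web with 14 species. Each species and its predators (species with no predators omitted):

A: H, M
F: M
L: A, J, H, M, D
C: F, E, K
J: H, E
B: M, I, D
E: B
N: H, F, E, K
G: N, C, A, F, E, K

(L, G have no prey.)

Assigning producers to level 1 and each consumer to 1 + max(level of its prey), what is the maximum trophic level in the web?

Producers (level 1): L, G.
G → N → E → B → M gives M level 5.
No species has a prey at level 5, so no species reaches level 6.

5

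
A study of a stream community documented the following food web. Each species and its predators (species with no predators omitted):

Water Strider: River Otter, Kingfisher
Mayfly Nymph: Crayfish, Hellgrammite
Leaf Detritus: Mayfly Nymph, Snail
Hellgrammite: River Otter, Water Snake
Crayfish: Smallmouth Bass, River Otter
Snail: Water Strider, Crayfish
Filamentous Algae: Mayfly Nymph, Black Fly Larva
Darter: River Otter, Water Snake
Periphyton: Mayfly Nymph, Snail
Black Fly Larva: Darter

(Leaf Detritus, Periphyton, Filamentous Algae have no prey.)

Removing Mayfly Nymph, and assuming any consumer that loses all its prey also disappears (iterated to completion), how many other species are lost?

1

Remove Mayfly Nymph.
Round 1: Hellgrammite (all prey gone) → extinct.
No further losses. Total secondary extinctions: 1.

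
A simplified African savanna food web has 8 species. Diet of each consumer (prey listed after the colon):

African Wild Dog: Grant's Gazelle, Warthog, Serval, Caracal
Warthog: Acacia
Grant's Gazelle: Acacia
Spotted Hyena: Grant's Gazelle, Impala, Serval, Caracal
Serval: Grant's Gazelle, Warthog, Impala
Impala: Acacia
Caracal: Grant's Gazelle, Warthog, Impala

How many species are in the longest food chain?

4 species

One longest chain: Acacia → Grant's Gazelle → Serval → Spotted Hyena.
It has 4 species and 3 links.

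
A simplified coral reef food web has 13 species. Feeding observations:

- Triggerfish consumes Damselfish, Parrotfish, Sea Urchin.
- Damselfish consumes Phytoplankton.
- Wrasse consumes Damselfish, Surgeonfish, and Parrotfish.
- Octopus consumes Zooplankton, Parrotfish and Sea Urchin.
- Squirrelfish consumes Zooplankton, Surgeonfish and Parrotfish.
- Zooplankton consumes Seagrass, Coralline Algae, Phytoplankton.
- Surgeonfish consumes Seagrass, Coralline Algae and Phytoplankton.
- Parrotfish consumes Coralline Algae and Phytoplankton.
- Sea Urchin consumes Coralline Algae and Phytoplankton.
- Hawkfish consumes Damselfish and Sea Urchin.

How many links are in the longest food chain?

2 links

One longest chain: Phytoplankton → Sea Urchin → Hawkfish.
It has 3 species and 2 links.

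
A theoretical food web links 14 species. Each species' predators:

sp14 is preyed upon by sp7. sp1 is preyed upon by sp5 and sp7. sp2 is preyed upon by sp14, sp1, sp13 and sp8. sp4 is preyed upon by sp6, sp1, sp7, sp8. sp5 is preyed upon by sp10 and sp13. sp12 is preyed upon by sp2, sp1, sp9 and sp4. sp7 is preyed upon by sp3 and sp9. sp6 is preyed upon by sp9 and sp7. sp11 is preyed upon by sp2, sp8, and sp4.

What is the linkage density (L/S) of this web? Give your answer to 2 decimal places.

There are L = 24 links among S = 14 species.
L/S = 24/14 = 1.7143 ≈ 1.71.

L/S = 1.71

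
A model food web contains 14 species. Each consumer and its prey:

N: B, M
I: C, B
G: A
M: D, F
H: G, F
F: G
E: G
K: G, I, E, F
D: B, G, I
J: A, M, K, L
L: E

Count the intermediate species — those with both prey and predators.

8

Intermediate species (has both prey and predators): G, I, D, E, F, M, K, L.
Count: 8.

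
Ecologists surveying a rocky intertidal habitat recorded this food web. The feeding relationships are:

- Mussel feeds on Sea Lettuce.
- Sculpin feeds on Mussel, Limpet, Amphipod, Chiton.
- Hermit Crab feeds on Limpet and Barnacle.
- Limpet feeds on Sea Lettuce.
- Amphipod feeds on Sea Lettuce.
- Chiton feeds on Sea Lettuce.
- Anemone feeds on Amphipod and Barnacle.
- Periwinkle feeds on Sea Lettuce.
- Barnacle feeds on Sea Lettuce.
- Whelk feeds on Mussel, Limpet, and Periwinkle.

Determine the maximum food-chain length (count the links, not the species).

One longest chain: Sea Lettuce → Amphipod → Sculpin.
It has 3 species and 2 links.

2 links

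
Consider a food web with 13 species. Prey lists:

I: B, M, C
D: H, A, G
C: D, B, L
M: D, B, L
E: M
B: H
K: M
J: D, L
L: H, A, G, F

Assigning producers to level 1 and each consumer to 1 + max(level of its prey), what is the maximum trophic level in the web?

4

Producers (level 1): H, A, G, F.
H → D → C → I gives I level 4.
No species has a prey at level 4, so no species reaches level 5.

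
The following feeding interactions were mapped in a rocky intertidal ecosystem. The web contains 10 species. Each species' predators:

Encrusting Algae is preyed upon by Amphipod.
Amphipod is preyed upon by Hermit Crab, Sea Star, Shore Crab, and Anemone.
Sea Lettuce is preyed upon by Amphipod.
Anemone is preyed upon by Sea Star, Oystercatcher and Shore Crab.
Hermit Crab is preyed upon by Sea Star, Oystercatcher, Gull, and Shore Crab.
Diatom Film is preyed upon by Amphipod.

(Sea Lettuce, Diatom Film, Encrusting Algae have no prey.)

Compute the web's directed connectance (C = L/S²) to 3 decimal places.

The web has S = 10 species and L = 14 feeding links.
C = L / S² = 14 / 100 = 0.1400 ≈ 0.140.

C = 0.140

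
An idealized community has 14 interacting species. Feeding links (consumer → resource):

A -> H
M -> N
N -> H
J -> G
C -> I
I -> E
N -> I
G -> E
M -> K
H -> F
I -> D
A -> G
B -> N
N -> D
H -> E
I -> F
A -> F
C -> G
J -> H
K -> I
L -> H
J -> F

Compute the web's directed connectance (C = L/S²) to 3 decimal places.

C = 0.112

The web has S = 14 species and L = 22 feeding links.
C = L / S² = 22 / 196 = 0.1122 ≈ 0.112.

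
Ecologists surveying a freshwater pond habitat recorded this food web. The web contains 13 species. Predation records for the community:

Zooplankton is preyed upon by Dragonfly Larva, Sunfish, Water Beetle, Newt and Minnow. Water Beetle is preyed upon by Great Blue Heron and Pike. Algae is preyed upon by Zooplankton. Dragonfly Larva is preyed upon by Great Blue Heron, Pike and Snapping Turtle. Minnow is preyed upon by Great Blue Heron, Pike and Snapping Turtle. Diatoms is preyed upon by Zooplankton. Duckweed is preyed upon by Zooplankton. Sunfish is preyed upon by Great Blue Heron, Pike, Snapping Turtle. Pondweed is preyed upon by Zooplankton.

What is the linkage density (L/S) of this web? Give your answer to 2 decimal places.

L/S = 1.54

There are L = 20 links among S = 13 species.
L/S = 20/13 = 1.5385 ≈ 1.54.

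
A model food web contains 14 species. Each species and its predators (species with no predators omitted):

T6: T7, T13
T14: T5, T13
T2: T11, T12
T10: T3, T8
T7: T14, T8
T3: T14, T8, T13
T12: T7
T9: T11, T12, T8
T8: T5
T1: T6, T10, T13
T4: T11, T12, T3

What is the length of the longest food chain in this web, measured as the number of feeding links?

One longest chain: T1 → T10 → T3 → T14 → T5.
It has 5 species and 4 links.

4 links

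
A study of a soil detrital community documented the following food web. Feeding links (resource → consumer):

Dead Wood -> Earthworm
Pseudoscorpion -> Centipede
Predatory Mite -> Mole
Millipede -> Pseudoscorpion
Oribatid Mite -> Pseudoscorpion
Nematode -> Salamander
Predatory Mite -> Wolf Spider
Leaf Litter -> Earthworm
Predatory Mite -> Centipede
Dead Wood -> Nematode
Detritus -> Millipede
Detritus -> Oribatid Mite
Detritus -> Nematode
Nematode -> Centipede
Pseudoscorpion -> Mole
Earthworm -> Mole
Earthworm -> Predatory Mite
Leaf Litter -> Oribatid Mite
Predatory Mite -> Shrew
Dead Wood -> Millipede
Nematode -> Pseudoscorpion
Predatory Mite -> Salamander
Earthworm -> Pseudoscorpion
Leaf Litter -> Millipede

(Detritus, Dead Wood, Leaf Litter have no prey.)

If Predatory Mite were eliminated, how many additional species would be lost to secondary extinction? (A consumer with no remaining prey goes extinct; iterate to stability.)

2

Remove Predatory Mite.
Round 1: Wolf Spider (all prey gone), Shrew (all prey gone) → extinct.
No further losses. Total secondary extinctions: 2.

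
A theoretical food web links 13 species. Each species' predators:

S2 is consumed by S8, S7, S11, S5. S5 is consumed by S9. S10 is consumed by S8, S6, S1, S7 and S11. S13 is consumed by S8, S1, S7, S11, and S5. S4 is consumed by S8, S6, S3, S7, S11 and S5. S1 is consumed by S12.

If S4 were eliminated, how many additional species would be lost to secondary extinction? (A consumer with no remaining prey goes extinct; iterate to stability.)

Remove S4.
Round 1: S3 (all prey gone) → extinct.
No further losses. Total secondary extinctions: 1.

1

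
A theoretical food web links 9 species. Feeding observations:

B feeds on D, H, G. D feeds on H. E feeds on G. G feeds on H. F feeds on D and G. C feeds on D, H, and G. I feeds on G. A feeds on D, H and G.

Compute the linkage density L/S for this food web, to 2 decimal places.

There are L = 15 links among S = 9 species.
L/S = 15/9 = 1.6667 ≈ 1.67.

L/S = 1.67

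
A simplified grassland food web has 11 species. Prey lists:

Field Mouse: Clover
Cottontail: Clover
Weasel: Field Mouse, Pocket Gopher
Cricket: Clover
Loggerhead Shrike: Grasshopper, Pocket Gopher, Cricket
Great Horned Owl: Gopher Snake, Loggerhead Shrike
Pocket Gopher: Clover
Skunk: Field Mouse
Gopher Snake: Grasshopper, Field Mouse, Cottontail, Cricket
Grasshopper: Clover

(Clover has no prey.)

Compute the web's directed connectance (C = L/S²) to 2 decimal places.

C = 0.14

The web has S = 11 species and L = 17 feeding links.
C = L / S² = 17 / 121 = 0.1405 ≈ 0.14.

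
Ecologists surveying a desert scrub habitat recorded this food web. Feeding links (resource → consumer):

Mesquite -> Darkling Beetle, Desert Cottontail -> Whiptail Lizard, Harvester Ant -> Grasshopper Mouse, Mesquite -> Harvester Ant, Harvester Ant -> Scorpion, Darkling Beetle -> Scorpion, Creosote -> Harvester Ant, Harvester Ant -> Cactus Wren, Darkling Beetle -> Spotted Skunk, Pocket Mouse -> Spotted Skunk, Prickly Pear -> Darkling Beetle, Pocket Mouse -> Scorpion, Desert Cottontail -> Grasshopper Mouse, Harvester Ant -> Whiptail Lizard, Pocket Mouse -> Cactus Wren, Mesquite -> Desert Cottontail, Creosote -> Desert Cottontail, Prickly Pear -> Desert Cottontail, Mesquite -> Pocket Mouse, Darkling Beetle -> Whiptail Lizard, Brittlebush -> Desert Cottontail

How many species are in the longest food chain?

3 species

One longest chain: Creosote → Harvester Ant → Cactus Wren.
It has 3 species and 2 links.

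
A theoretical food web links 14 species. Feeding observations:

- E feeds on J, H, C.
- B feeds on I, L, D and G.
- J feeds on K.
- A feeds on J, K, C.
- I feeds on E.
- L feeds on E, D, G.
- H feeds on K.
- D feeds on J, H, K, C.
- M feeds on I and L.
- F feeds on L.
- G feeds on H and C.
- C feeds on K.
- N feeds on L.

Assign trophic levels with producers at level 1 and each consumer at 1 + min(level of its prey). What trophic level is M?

Trophic level 4

K is a producer → level 1.
D eats K → level 2.
L eats D → level 3.
M eats L → level 4.
No prey of M is below level 3, so 4 is the minimum.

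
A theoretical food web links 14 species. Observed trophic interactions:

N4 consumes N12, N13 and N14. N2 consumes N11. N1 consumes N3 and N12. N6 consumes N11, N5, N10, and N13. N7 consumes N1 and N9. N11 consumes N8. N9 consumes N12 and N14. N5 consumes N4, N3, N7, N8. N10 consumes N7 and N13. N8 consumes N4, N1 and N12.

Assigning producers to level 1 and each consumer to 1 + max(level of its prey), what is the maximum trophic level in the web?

5

Producers (level 1): N3, N13, N12, N14.
N3 → N1 → N8 → N11 → N2 gives N2 level 5.
No species has a prey at level 5, so no species reaches level 6.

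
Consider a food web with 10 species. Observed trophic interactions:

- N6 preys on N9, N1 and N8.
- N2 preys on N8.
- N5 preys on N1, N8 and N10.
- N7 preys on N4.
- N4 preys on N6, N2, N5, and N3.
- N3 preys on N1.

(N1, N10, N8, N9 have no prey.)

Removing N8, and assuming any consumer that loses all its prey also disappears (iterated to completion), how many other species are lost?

Remove N8.
Round 1: N2 (all prey gone) → extinct.
No further losses. Total secondary extinctions: 1.

1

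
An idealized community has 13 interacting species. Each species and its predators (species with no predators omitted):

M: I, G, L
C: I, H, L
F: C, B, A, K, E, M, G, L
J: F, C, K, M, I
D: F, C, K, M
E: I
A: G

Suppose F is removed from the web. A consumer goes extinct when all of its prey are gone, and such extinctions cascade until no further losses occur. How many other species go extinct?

Remove F.
Round 1: B (all prey gone), A (all prey gone), E (all prey gone) → extinct.
No further losses. Total secondary extinctions: 3.

3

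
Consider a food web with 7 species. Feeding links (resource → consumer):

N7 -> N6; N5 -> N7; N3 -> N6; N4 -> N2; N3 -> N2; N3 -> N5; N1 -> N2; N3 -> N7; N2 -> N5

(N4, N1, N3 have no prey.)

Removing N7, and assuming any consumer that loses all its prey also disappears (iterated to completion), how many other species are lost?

Remove N7.
Every predator of it retains at least one other prey: N6 still has N3.
No consumer loses all prey, so no secondary extinctions occur.

0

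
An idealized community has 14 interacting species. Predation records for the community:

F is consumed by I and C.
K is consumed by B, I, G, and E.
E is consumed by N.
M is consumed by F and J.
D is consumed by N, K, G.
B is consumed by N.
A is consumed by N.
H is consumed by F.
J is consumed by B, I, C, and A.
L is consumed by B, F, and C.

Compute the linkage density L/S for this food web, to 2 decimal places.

L/S = 1.57

There are L = 22 links among S = 14 species.
L/S = 22/14 = 1.5714 ≈ 1.57.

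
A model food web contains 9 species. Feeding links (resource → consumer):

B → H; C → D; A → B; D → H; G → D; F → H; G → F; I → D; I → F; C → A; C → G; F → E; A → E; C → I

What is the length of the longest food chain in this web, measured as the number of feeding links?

One longest chain: C → A → B → H.
It has 4 species and 3 links.

3 links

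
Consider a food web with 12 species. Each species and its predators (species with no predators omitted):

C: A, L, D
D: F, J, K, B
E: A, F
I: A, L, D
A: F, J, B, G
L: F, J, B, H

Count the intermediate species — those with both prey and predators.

Intermediate species (has both prey and predators): A, L, D.
Count: 3.

3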